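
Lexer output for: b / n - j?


Scan left to right, longest-match per lexeme
Tokens: ID(b), OP(/), ID(n), OP(-), ID(j)


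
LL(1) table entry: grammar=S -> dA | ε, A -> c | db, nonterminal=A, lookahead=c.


For [A, c]: 'c' ∈ FIRST(c)
Entry: A -> c


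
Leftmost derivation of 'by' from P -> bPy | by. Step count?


Derivation: P => by
Steps: 1


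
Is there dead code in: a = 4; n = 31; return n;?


a is assigned but never read
Dead: 'a = 4'


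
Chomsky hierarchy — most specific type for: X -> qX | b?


Right-linear: every RHS is a terminal or a terminal followed by one nonterminal
Classification: Type 3 (Regular)


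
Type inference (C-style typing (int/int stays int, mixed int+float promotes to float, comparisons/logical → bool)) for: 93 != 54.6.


Operand types: int != float
Rule: comparison yields bool
Result type: bool


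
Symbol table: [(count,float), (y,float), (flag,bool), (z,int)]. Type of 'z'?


Lookup 'z' → type int


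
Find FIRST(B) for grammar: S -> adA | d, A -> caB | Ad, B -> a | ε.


Per alternative of B: FIRST(a) = {a}; FIRST(ε) = {ε}
FIRST(B) = {a, ε}


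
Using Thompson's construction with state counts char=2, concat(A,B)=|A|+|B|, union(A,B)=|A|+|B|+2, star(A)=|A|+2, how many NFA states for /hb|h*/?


Syntax tree has 3 char leaf(s), 1 union(s), 1 star(s)
chars contribute 3×2 = 6; each union adds +2; each star adds +2
Total: 6 + 2 + 2 = 10 states


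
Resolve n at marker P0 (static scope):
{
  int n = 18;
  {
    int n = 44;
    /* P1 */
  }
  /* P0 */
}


n declared in the same block as P0
n = 18


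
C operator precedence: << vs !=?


'<<' is shift (level 8); '!=' is equality (level 6)
Higher level binds tighter
'<<' has higher precedence than '!='


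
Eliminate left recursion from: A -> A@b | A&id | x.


Left-recursive alternatives: A@b, A&id; non-recursive: x
Introduce A': A -> xA', A' -> @bA' | &idA' | ε


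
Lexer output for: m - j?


Scan left to right, longest-match per lexeme
Tokens: ID(m), OP(-), ID(j)


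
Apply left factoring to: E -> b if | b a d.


Common prefix: 'b'
Factored: E -> b E', E' -> if | a d


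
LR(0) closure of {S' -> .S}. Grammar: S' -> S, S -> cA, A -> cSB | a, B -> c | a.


Start: S' -> .S
For each item with dot before a nonterminal B, add B -> .γ for every B-production
Closure: [S' -> .S, S -> .cA]


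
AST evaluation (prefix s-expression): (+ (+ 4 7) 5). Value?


Evaluate inner: (+ 4 7) = 11
Evaluate root: (+ 11 5) = 16
Result: 16


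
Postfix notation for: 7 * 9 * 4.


Left to right (same or higher precedence on left)
Postfix: 7 9 * 4 *


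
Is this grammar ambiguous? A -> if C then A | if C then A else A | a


dangling else: 'if C then if C then a else a' parses two ways
Ambiguous


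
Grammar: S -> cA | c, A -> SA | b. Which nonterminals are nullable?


A nonterminal is nullable iff some alternative derives ε (directly, or every symbol in it is nullable)
Nullable: {}


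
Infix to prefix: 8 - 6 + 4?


left-to-right (same/higher precedence on left): tree is (+ (- 8 6) 4)
Prefix: + - 8 6 4


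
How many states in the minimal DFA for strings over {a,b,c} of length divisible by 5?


Track length mod 5: states 0..4, accept at 0
Minimal DFA: 5 states


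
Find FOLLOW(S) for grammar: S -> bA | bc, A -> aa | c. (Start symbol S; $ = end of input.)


$ ∈ FOLLOW(S). For each A -> αBβ: add FIRST(β)\{ε} to FOLLOW(B); if β nullable, add FOLLOW(A).
FOLLOW(S) = {$}


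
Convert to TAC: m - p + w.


Break into single-operator statements:
t1 = m - p
t2 = t1 + w


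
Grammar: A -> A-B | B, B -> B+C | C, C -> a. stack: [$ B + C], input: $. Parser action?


handle 'B+C' on top
Action: reduce (B -> B+C)


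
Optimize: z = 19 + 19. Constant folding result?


19 + 19 = 38 at compile time
Optimized: z = 38


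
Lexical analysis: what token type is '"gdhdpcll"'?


Pattern: double-quoted sequence
Type: STRING_LITERAL


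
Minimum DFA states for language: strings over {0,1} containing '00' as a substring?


KMP-style automaton: 2 progress states + 1 absorbing accept = 3
Minimal DFA: 3 states


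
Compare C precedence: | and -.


'-' is additive (level 9); '|' is bitwise OR (level 3)
Higher level binds tighter
'-' has higher precedence than '|'


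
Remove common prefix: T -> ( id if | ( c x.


Common prefix: '('
Factored: T -> ( T', T' -> id if | c x


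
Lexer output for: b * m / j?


Scan left to right, longest-match per lexeme
Tokens: ID(b), OP(*), ID(m), OP(/), ID(j)


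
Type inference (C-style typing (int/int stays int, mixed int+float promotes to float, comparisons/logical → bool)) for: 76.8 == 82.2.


Operand types: float == float
Rule: comparison yields bool
Result type: bool


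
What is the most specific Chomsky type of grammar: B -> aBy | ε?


Single nonterminal LHS, but a^n y^n is not regular
Classification: Type 2 (Context-Free)


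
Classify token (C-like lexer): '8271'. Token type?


Pattern: digits only
Type: INTEGER_LITERAL


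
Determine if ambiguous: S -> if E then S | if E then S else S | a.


dangling else: 'if E then if E then a else a' parses two ways
Ambiguous


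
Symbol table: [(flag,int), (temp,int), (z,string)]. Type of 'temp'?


Lookup 'temp' → type int


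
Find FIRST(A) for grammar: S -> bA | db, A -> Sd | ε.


Per alternative of A: FIRST(Sd) = {b, d}; FIRST(ε) = {ε}
FIRST(A) = {b, d, ε}


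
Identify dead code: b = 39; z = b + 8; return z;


b is read by z's definition; z is returned
No dead code


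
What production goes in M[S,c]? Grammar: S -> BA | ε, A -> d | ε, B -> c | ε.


For [S, c]: 'c' ∈ FIRST(BA)
Entry: S -> BA


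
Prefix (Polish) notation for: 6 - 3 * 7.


'*' binds tighter: tree is (- 6 (* 3 7))
Prefix: - 6 * 3 7


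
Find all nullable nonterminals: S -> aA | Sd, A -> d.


A nonterminal is nullable iff some alternative derives ε (directly, or every symbol in it is nullable)
Nullable: {}


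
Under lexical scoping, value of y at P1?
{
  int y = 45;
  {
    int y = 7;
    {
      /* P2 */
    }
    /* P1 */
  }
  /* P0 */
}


y declared in the same block as P1
y = 7


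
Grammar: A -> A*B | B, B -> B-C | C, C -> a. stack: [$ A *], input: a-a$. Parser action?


no handle ('A*' is not any RHS); shift 'a'
Action: shift


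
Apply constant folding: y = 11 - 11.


11 - 11 = 0 at compile time
Optimized: y = 0


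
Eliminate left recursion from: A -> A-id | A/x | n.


Left-recursive alternatives: A-id, A/x; non-recursive: n
Introduce A': A -> nA', A' -> -idA' | /xA' | ε


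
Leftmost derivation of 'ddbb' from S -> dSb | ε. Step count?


Derivation: S => dSb => ddSbb => ddbb
Steps: 3


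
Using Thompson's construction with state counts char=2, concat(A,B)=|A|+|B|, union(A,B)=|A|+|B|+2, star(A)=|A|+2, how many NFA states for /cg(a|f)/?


Syntax tree has 4 char leaf(s), 1 union(s), 0 star(s)
chars contribute 4×2 = 8; each union adds +2; each star adds +2
Total: 8 + 2 + 0 = 10 states


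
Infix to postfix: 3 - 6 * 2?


* has higher precedence, evaluate 6*2 first
Postfix: 3 6 2 * -


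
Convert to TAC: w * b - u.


Break into single-operator statements:
t1 = w * b
t2 = t1 - u


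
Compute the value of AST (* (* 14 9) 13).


Evaluate inner: (* 14 9) = 126
Evaluate root: (* 126 13) = 1638
Result: 1638


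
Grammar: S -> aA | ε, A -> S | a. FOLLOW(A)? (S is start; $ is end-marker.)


$ ∈ FOLLOW(S). For each A -> αBβ: add FIRST(β)\{ε} to FOLLOW(B); if β nullable, add FOLLOW(A).
FOLLOW(A) = {$}


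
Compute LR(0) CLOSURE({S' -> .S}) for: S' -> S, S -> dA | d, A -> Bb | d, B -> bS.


Start: S' -> .S
For each item with dot before a nonterminal B, add B -> .γ for every B-production
Closure: [S' -> .S, S -> .dA, S -> .d]


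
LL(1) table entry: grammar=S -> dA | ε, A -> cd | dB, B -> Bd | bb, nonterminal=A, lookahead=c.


For [A, c]: 'c' ∈ FIRST(cd)
Entry: A -> cd


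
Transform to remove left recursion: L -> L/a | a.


Left-recursive alternatives: L/a; non-recursive: a
Introduce L': L -> aL', L' -> /aL' | ε


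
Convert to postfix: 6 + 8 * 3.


* has higher precedence, evaluate 8*3 first
Postfix: 6 8 3 * +


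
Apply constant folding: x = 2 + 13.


2 + 13 = 15 at compile time
Optimized: x = 15


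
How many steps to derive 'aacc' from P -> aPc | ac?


Derivation: P => aPc => aacc
Steps: 2


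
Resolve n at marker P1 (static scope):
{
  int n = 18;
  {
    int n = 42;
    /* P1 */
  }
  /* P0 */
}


n declared in the same block as P1
n = 42


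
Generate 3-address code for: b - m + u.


Break into single-operator statements:
t1 = b - m
t2 = t1 + u


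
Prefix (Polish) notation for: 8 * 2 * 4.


left-to-right (same/higher precedence on left): tree is (* (* 8 2) 4)
Prefix: * * 8 2 4


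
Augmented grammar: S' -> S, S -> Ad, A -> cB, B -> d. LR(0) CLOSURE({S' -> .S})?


Start: S' -> .S
For each item with dot before a nonterminal B, add B -> .γ for every B-production
Closure: [S' -> .S, S -> .Ad, A -> .cB]


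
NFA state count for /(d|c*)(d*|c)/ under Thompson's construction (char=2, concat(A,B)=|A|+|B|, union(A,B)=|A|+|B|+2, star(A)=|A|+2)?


Syntax tree has 4 char leaf(s), 2 union(s), 2 star(s)
chars contribute 4×2 = 8; each union adds +2; each star adds +2
Total: 8 + 4 + 4 = 16 states


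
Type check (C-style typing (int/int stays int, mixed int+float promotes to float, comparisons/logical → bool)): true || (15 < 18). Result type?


Operand types: bool || bool
Rule: logical operators take bool operands and yield bool
Result type: bool


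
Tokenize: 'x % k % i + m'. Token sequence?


Scan left to right, longest-match per lexeme
Tokens: ID(x), OP(%), ID(k), OP(%), ID(i), OP(+), ID(m)


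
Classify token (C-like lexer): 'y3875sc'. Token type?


Pattern: letter/underscore followed by alphanumerics, not a keyword
Type: IDENTIFIER


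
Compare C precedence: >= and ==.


'>=' is relational (level 7); '==' is equality (level 6)
Higher level binds tighter
'>=' has higher precedence than '=='


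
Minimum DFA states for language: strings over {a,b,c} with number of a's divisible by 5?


Track (count of a) mod 5: states 0..4, accept at 0
Minimal DFA: 5 states


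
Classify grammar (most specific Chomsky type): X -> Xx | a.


Left-linear: every RHS is a terminal or one nonterminal followed by a terminal
Classification: Type 3 (Regular)


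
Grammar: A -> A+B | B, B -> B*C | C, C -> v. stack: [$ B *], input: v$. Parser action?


no handle; shift 'v'
Action: shift


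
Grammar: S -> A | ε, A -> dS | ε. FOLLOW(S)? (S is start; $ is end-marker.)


$ ∈ FOLLOW(S). For each A -> αBβ: add FIRST(β)\{ε} to FOLLOW(B); if β nullable, add FOLLOW(A).
FOLLOW(S) = {$}


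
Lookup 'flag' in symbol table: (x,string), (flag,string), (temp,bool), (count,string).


Lookup 'flag' → type string


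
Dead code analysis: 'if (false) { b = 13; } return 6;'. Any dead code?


condition is constant false, so the whole block is unreachable
Dead: 'if (false) { b = 13; }'


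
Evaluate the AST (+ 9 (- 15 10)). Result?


Evaluate inner: (- 15 10) = 5
Evaluate root: (+ 9 5) = 14
Result: 14


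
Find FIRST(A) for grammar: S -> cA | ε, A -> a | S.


Per alternative of A: FIRST(a) = {a}; FIRST(S) = {c, ε}
FIRST(A) = {a, c, ε}


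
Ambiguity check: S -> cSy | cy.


balanced c^n…y^n: each string has a unique parse
Unambiguous


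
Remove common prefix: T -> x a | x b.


Common prefix: 'x'
Factored: T -> x T', T' -> a | b


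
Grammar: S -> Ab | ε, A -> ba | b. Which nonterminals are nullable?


A nonterminal is nullable iff some alternative derives ε (directly, or every symbol in it is nullable)
Nullable: {S}


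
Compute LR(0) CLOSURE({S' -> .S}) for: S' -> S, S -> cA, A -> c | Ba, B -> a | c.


Start: S' -> .S
For each item with dot before a nonterminal B, add B -> .γ for every B-production
Closure: [S' -> .S, S -> .cA]


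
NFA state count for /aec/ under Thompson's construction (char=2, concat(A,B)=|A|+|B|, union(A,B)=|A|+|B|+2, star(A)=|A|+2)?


Syntax tree has 3 char leaf(s), 0 union(s), 0 star(s)
chars contribute 3×2 = 6; each union adds +2; each star adds +2
Total: 6 + 0 + 0 = 6 states


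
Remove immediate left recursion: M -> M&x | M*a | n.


Left-recursive alternatives: M&x, M*a; non-recursive: n
Introduce M': M -> nM', M' -> &xM' | *aM' | ε


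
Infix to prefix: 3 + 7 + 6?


left-to-right (same/higher precedence on left): tree is (+ (+ 3 7) 6)
Prefix: + + 3 7 6


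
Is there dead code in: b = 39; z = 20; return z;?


b is assigned but never read
Dead: 'b = 39'


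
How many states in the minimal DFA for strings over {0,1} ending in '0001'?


Track the longest suffix of input matching a prefix of '0001': 5 classes (prefixes of length 0..4)
Minimal DFA: 5 states


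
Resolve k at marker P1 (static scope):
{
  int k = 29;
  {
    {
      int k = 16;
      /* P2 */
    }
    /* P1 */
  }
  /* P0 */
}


P1's block does not declare k; resolves to the enclosing declaration at depth 0
k = 29


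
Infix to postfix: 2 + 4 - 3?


Left to right (same or higher precedence on left)
Postfix: 2 4 + 3 -


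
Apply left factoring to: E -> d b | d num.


Common prefix: 'd'
Factored: E -> d E', E' -> b | num


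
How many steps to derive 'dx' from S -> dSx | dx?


Derivation: S => dx
Steps: 1


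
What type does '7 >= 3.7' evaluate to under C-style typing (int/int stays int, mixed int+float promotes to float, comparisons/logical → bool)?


Operand types: int >= float
Rule: comparison yields bool
Result type: bool


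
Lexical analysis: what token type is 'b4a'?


Pattern: letter/underscore followed by alphanumerics, not a keyword
Type: IDENTIFIER


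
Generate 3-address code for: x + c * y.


Break into single-operator statements:
t1 = c * y
t2 = x + t1


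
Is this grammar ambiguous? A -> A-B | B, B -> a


precedence layered via separate nonterminal B: deterministic
Unambiguous


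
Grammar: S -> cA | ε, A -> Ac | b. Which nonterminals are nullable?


A nonterminal is nullable iff some alternative derives ε (directly, or every symbol in it is nullable)
Nullable: {S}


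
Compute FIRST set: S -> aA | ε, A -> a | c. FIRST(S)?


Per alternative of S: FIRST(aA) = {a}; FIRST(ε) = {ε}
FIRST(S) = {a, ε}


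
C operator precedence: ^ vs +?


'+' is additive (level 9); '^' is bitwise XOR (level 4)
Higher level binds tighter
'+' has higher precedence than '^'


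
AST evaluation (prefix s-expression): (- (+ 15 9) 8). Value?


Evaluate inner: (+ 15 9) = 24
Evaluate root: (- 24 8) = 16
Result: 16


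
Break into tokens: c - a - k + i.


Scan left to right, longest-match per lexeme
Tokens: ID(c), OP(-), ID(a), OP(-), ID(k), OP(+), ID(i)


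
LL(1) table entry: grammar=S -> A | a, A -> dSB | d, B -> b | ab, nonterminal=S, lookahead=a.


For [S, a]: 'a' ∈ FIRST(a)
Entry: S -> a


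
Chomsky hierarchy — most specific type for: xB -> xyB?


LHS has context (more than one symbol) and |LHS| ≤ |RHS|
Classification: Type 1 (Context-Sensitive)


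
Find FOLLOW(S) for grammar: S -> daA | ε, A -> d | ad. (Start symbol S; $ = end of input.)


$ ∈ FOLLOW(S). For each A -> αBβ: add FIRST(β)\{ε} to FOLLOW(B); if β nullable, add FOLLOW(A).
FOLLOW(S) = {$}


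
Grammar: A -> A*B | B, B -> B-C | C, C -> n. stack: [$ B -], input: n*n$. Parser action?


no handle; shift 'n'
Action: shift


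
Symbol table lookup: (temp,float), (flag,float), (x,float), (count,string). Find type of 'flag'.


Lookup 'flag' → type float


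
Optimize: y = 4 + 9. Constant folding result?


4 + 9 = 13 at compile time
Optimized: y = 13


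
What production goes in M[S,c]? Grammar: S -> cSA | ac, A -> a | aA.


For [S, c]: 'c' ∈ FIRST(cSA)
Entry: S -> cSA


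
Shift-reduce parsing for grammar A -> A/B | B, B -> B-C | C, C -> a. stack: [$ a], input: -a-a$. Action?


'a' on top is the handle for C -> a
Action: reduce (C -> a)


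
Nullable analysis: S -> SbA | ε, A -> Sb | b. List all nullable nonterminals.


A nonterminal is nullable iff some alternative derives ε (directly, or every symbol in it is nullable)
Nullable: {S}


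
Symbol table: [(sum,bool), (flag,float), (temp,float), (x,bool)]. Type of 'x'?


Lookup 'x' → type bool


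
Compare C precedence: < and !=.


'<' is relational (level 7); '!=' is equality (level 6)
Higher level binds tighter
'<' has higher precedence than '!='


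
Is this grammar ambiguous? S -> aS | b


right-linear, alternatives start with distinct terminals 'a' vs 'b': unique leftmost derivation
Unambiguous


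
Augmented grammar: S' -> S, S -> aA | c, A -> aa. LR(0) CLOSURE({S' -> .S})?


Start: S' -> .S
For each item with dot before a nonterminal B, add B -> .γ for every B-production
Closure: [S' -> .S, S -> .aA, S -> .c]


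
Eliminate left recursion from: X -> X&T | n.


Left-recursive alternatives: X&T; non-recursive: n
Introduce X': X -> nX', X' -> &TX' | ε


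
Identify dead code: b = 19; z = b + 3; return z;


b is read by z's definition; z is returned
No dead code


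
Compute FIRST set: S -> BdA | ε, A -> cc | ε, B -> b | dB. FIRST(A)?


Per alternative of A: FIRST(cc) = {c}; FIRST(ε) = {ε}
FIRST(A) = {c, ε}


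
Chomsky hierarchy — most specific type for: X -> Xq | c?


Left-linear: every RHS is a terminal or one nonterminal followed by a terminal
Classification: Type 3 (Regular)


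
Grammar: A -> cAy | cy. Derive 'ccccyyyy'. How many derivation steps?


Derivation: A => cAy => ccAyy => cccAyyy => ccccyyyy
Steps: 4


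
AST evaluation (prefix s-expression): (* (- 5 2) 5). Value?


Evaluate inner: (- 5 2) = 3
Evaluate root: (* 3 5) = 15
Result: 15


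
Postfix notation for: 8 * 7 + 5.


Left to right (same or higher precedence on left)
Postfix: 8 7 * 5 +


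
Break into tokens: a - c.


Scan left to right, longest-match per lexeme
Tokens: ID(a), OP(-), ID(c)


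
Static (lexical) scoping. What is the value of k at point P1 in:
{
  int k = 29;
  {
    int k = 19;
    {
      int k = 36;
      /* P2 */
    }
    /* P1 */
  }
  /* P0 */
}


k declared in the same block as P1
k = 19


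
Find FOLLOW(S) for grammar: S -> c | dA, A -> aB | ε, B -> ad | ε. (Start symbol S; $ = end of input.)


$ ∈ FOLLOW(S). For each A -> αBβ: add FIRST(β)\{ε} to FOLLOW(B); if β nullable, add FOLLOW(A).
FOLLOW(S) = {$}


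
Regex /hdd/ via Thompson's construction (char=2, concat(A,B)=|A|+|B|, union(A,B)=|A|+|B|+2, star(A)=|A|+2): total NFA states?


Syntax tree has 3 char leaf(s), 0 union(s), 0 star(s)
chars contribute 3×2 = 6; each union adds +2; each star adds +2
Total: 6 + 0 + 0 = 6 states


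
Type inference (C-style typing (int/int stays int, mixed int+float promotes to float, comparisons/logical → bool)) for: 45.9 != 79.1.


Operand types: float != float
Rule: comparison yields bool
Result type: bool


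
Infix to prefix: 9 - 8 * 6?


'*' binds tighter: tree is (- 9 (* 8 6))
Prefix: - 9 * 8 6


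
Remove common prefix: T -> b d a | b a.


Common prefix: 'b'
Factored: T -> b T', T' -> d a | a


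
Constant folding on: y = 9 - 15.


9 - 15 = -6 at compile time
Optimized: y = -6


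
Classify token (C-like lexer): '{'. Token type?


Pattern: delimiter/punctuation
Type: PUNCTUATION


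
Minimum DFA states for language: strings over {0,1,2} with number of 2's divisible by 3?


Track (count of 2) mod 3: states 0..2, accept at 0
Minimal DFA: 3 states


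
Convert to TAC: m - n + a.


Break into single-operator statements:
t1 = m - n
t2 = t1 + a


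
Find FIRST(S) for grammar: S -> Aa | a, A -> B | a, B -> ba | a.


Per alternative of S: FIRST(Aa) = {a, b}; FIRST(a) = {a}
FIRST(S) = {a, b}


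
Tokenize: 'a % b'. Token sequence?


Scan left to right, longest-match per lexeme
Tokens: ID(a), OP(%), ID(b)


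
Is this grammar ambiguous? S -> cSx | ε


balanced c^n…x^n: each string has a unique parse
Unambiguous


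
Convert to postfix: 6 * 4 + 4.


Left to right (same or higher precedence on left)
Postfix: 6 4 * 4 +


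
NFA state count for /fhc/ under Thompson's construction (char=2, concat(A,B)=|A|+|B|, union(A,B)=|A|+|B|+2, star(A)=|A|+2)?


Syntax tree has 3 char leaf(s), 0 union(s), 0 star(s)
chars contribute 3×2 = 6; each union adds +2; each star adds +2
Total: 6 + 0 + 0 = 6 states


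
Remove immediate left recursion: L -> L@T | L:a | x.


Left-recursive alternatives: L@T, L:a; non-recursive: x
Introduce L': L -> xL', L' -> @TL' | :aL' | ε


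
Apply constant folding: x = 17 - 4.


17 - 4 = 13 at compile time
Optimized: x = 13


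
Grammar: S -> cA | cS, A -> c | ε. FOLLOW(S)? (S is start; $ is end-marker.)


$ ∈ FOLLOW(S). For each A -> αBβ: add FIRST(β)\{ε} to FOLLOW(B); if β nullable, add FOLLOW(A).
FOLLOW(S) = {$}


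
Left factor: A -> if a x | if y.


Common prefix: 'if'
Factored: A -> if A', A' -> a x | y


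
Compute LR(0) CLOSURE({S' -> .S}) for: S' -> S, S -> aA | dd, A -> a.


Start: S' -> .S
For each item with dot before a nonterminal B, add B -> .γ for every B-production
Closure: [S' -> .S, S -> .aA, S -> .dd]


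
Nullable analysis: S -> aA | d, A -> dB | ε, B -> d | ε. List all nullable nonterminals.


A nonterminal is nullable iff some alternative derives ε (directly, or every symbol in it is nullable)
Nullable: {A, B}


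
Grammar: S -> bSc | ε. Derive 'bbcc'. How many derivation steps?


Derivation: S => bSc => bbScc => bbcc
Steps: 3


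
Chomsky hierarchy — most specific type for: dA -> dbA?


LHS has context (more than one symbol) and |LHS| ≤ |RHS|
Classification: Type 1 (Context-Sensitive)


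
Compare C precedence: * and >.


'*' is multiplicative (level 10); '>' is relational (level 7)
Higher level binds tighter
'*' has higher precedence than '>'


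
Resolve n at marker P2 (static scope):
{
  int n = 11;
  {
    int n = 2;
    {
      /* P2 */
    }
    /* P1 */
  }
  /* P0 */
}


P2's block does not declare n; resolves to the enclosing declaration at depth 1
n = 2


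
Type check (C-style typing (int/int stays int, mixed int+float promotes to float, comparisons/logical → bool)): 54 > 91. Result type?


Operand types: int > int
Rule: comparison yields bool
Result type: bool


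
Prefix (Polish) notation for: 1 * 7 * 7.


left-to-right (same/higher precedence on left): tree is (* (* 1 7) 7)
Prefix: * * 1 7 7


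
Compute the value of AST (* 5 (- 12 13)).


Evaluate inner: (- 12 13) = -1
Evaluate root: (* 5 -1) = -5
Result: -5


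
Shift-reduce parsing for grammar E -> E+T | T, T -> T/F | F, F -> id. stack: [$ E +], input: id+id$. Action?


no handle ('E+' is not any RHS); shift 'id'
Action: shift


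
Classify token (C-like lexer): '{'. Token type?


Pattern: delimiter/punctuation
Type: PUNCTUATION


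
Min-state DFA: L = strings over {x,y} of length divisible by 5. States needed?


Track length mod 5: states 0..4, accept at 0
Minimal DFA: 5 states


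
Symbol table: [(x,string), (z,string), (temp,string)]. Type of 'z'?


Lookup 'z' → type string


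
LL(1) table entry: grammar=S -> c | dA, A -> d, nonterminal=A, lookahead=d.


For [A, d]: 'd' ∈ FIRST(d)
Entry: A -> d


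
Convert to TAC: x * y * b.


Break into single-operator statements:
t1 = x * y
t2 = t1 * b


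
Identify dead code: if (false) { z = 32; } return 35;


condition is constant false, so the whole block is unreachable
Dead: 'if (false) { z = 32; }'


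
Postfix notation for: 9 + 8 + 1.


Left to right (same or higher precedence on left)
Postfix: 9 8 + 1 +


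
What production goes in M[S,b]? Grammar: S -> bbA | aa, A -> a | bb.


For [S, b]: 'b' ∈ FIRST(bbA)
Entry: S -> bbA


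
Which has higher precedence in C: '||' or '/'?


'/' is multiplicative (level 10); '||' is logical OR (level 1)
Higher level binds tighter
'/' has higher precedence than '||'


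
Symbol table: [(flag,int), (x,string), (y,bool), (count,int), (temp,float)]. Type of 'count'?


Lookup 'count' → type int


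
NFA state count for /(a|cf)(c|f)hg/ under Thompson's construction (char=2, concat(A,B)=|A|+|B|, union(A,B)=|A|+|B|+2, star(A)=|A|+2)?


Syntax tree has 7 char leaf(s), 2 union(s), 0 star(s)
chars contribute 7×2 = 14; each union adds +2; each star adds +2
Total: 14 + 4 + 0 = 18 states


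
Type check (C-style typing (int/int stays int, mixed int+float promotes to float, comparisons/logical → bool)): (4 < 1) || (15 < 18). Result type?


Operand types: bool || bool
Rule: logical operators take bool operands and yield bool
Result type: bool


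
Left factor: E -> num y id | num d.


Common prefix: 'num'
Factored: E -> num E', E' -> y id | d


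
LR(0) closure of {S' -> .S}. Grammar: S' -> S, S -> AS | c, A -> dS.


Start: S' -> .S
For each item with dot before a nonterminal B, add B -> .γ for every B-production
Closure: [S' -> .S, S -> .AS, S -> .c, A -> .dS]


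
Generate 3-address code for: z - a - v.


Break into single-operator statements:
t1 = z - a
t2 = t1 - v


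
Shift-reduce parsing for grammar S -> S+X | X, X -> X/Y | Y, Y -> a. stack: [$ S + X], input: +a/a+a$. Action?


handle 'S+X' on top; lookahead ∈ FOLLOW(S) = {+, $}
Action: reduce (S -> S+X)


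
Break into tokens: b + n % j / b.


Scan left to right, longest-match per lexeme
Tokens: ID(b), OP(+), ID(n), OP(%), ID(j), OP(/), ID(b)


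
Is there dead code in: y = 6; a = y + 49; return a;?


y is read by a's definition; a is returned
No dead code


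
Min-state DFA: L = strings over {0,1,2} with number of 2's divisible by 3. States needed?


Track (count of 2) mod 3: states 0..2, accept at 0
Minimal DFA: 3 states


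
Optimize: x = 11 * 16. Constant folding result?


11 * 16 = 176 at compile time
Optimized: x = 176


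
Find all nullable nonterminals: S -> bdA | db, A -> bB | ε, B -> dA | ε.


A nonterminal is nullable iff some alternative derives ε (directly, or every symbol in it is nullable)
Nullable: {A, B}


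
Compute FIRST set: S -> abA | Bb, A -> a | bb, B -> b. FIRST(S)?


Per alternative of S: FIRST(abA) = {a}; FIRST(Bb) = {b}
FIRST(S) = {a, b}


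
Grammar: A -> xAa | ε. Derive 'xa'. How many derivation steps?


Derivation: A => xAa => xa
Steps: 2


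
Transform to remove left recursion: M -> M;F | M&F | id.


Left-recursive alternatives: M;F, M&F; non-recursive: id
Introduce M': M -> idM', M' -> ;FM' | &FM' | ε


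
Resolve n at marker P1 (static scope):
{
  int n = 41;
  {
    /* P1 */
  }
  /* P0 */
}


P1's block does not declare n; resolves to the enclosing declaration at depth 0
n = 41


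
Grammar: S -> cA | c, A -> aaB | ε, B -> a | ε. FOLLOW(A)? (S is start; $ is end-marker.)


$ ∈ FOLLOW(S). For each A -> αBβ: add FIRST(β)\{ε} to FOLLOW(B); if β nullable, add FOLLOW(A).
FOLLOW(A) = {$}


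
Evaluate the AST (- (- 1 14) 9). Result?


Evaluate inner: (- 1 14) = -13
Evaluate root: (- -13 9) = -22
Result: -22


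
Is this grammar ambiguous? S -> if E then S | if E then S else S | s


dangling else: 'if E then if E then s else s' parses two ways
Ambiguous


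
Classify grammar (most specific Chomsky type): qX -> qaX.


LHS has context (more than one symbol) and |LHS| ≤ |RHS|
Classification: Type 1 (Context-Sensitive)


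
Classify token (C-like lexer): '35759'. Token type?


Pattern: digits only
Type: INTEGER_LITERAL


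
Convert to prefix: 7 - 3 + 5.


left-to-right (same/higher precedence on left): tree is (+ (- 7 3) 5)
Prefix: + - 7 3 5


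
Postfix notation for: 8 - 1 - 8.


Left to right (same or higher precedence on left)
Postfix: 8 1 - 8 -


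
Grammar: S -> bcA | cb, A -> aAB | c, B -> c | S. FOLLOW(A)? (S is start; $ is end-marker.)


$ ∈ FOLLOW(S). For each A -> αBβ: add FIRST(β)\{ε} to FOLLOW(B); if β nullable, add FOLLOW(A).
FOLLOW(A) = {$, b, c}


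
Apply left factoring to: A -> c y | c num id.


Common prefix: 'c'
Factored: A -> c A', A' -> y | num id


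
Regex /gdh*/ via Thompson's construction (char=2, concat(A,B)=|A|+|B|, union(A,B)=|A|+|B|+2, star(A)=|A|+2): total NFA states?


Syntax tree has 3 char leaf(s), 0 union(s), 1 star(s)
chars contribute 3×2 = 6; each union adds +2; each star adds +2
Total: 6 + 0 + 2 = 8 states


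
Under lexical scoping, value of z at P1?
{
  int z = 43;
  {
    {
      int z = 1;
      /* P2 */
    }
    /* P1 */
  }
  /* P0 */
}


P1's block does not declare z; resolves to the enclosing declaration at depth 0
z = 43


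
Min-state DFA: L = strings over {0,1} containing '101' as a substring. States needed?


KMP-style automaton: 3 progress states + 1 absorbing accept = 4
Minimal DFA: 4 states


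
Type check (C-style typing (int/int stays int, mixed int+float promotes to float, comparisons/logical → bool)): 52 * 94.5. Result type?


Operand types: int * float
Rule: mixed int/float promotes to float; int/int stays int
Result type: float


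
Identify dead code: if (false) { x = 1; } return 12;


condition is constant false, so the whole block is unreachable
Dead: 'if (false) { x = 1; }'


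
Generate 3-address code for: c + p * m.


Break into single-operator statements:
t1 = p * m
t2 = c + t1


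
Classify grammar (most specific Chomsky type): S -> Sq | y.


Left-linear: every RHS is a terminal or one nonterminal followed by a terminal
Classification: Type 3 (Regular)


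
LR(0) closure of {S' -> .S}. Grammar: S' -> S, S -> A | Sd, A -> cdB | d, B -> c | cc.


Start: S' -> .S
For each item with dot before a nonterminal B, add B -> .γ for every B-production
Closure: [S' -> .S, S -> .A, S -> .Sd, A -> .cdB, A -> .d]


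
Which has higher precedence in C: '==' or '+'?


'+' is additive (level 9); '==' is equality (level 6)
Higher level binds tighter
'+' has higher precedence than '=='


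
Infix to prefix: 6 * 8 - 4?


left-to-right (same/higher precedence on left): tree is (- (* 6 8) 4)
Prefix: - * 6 8 4


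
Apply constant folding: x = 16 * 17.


16 * 17 = 272 at compile time
Optimized: x = 272


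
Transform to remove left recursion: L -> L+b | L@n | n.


Left-recursive alternatives: L+b, L@n; non-recursive: n
Introduce L': L -> nL', L' -> +bL' | @nL' | ε


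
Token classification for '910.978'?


Pattern: digits with a decimal point
Type: FLOAT_LITERAL


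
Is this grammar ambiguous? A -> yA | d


right-linear, alternatives start with distinct terminals 'y' vs 'd': unique leftmost derivation
Unambiguous


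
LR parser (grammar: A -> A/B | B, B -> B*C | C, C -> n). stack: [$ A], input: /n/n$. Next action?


shift '/' to continue A -> A/B
Action: shift


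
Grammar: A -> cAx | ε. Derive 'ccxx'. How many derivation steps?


Derivation: A => cAx => ccAxx => ccxx
Steps: 3


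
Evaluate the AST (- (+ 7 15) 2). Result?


Evaluate inner: (+ 7 15) = 22
Evaluate root: (- 22 2) = 20
Result: 20


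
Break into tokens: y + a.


Scan left to right, longest-match per lexeme
Tokens: ID(y), OP(+), ID(a)


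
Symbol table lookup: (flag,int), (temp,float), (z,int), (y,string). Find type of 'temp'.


Lookup 'temp' → type float


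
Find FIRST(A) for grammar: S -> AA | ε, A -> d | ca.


Per alternative of A: FIRST(d) = {d}; FIRST(ca) = {c}
FIRST(A) = {c, d}


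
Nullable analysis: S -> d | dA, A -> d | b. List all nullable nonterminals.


A nonterminal is nullable iff some alternative derives ε (directly, or every symbol in it is nullable)
Nullable: {}


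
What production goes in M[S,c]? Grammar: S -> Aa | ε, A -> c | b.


For [S, c]: 'c' ∈ FIRST(Aa)
Entry: S -> Aa


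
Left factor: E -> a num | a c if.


Common prefix: 'a'
Factored: E -> a E', E' -> num | c if


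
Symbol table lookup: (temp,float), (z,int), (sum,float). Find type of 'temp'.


Lookup 'temp' → type float


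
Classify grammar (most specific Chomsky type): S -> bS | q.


Right-linear: every RHS is a terminal or a terminal followed by one nonterminal
Classification: Type 3 (Regular)


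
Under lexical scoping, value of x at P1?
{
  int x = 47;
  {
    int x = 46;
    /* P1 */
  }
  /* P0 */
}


x declared in the same block as P1
x = 46


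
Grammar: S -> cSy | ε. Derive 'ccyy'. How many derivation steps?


Derivation: S => cSy => ccSyy => ccyy
Steps: 3


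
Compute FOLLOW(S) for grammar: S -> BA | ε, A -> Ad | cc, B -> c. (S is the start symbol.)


$ ∈ FOLLOW(S). For each A -> αBβ: add FIRST(β)\{ε} to FOLLOW(B); if β nullable, add FOLLOW(A).
FOLLOW(S) = {$}


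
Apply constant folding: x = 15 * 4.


15 * 4 = 60 at compile time
Optimized: x = 60


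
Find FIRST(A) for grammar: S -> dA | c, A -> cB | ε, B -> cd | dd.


Per alternative of A: FIRST(cB) = {c}; FIRST(ε) = {ε}
FIRST(A) = {c, ε}


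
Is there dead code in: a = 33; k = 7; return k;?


a is assigned but never read
Dead: 'a = 33'


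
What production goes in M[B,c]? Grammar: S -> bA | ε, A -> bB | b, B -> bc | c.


For [B, c]: 'c' ∈ FIRST(c)
Entry: B -> c


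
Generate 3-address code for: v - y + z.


Break into single-operator statements:
t1 = v - y
t2 = t1 + z


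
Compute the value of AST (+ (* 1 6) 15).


Evaluate inner: (* 1 6) = 6
Evaluate root: (+ 6 15) = 21
Result: 21


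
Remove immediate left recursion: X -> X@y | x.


Left-recursive alternatives: X@y; non-recursive: x
Introduce X': X -> xX', X' -> @yX' | ε


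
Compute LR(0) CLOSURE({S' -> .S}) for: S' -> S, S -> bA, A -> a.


Start: S' -> .S
For each item with dot before a nonterminal B, add B -> .γ for every B-production
Closure: [S' -> .S, S -> .bA]


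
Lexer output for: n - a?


Scan left to right, longest-match per lexeme
Tokens: ID(n), OP(-), ID(a)


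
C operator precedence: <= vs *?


'*' is multiplicative (level 10); '<=' is relational (level 7)
Higher level binds tighter
'*' has higher precedence than '<='


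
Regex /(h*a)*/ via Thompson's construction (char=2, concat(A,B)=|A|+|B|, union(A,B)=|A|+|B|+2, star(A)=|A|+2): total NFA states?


Syntax tree has 2 char leaf(s), 0 union(s), 2 star(s)
chars contribute 2×2 = 4; each union adds +2; each star adds +2
Total: 4 + 0 + 4 = 8 states


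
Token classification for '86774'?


Pattern: digits only
Type: INTEGER_LITERAL


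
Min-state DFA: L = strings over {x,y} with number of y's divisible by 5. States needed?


Track (count of y) mod 5: states 0..4, accept at 0
Minimal DFA: 5 states


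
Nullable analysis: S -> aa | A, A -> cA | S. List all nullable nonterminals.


A nonterminal is nullable iff some alternative derives ε (directly, or every symbol in it is nullable)
Nullable: {}


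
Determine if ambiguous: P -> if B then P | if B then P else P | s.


dangling else: 'if B then if B then s else s' parses two ways
Ambiguous


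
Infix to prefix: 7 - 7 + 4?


left-to-right (same/higher precedence on left): tree is (+ (- 7 7) 4)
Prefix: + - 7 7 4


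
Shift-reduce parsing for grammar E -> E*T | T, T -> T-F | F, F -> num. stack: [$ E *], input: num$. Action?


no handle ('E*' is not any RHS); shift 'num'
Action: shift


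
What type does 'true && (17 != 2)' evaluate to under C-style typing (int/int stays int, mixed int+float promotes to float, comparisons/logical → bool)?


Operand types: bool && bool
Rule: logical operators take bool operands and yield bool
Result type: bool


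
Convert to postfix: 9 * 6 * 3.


Left to right (same or higher precedence on left)
Postfix: 9 6 * 3 *


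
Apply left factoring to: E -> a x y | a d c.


Common prefix: 'a'
Factored: E -> a E', E' -> x y | d c


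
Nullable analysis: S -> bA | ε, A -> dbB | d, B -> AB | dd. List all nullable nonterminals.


A nonterminal is nullable iff some alternative derives ε (directly, or every symbol in it is nullable)
Nullable: {S}


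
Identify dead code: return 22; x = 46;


statement follows a return and is unreachable
Dead: 'x = 46'


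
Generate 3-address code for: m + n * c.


Break into single-operator statements:
t1 = n * c
t2 = m + t1


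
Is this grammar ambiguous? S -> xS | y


right-linear, alternatives start with distinct terminals 'x' vs 'y': unique leftmost derivation
Unambiguous


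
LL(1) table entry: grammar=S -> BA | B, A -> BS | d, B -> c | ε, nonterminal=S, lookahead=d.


For [S, d]: 'd' ∈ FIRST(BA)
Entry: S -> BA


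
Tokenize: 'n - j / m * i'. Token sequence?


Scan left to right, longest-match per lexeme
Tokens: ID(n), OP(-), ID(j), OP(/), ID(m), OP(*), ID(i)


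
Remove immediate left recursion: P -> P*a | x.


Left-recursive alternatives: P*a; non-recursive: x
Introduce P': P -> xP', P' -> *aP' | ε


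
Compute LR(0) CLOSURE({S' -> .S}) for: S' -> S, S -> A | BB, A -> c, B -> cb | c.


Start: S' -> .S
For each item with dot before a nonterminal B, add B -> .γ for every B-production
Closure: [S' -> .S, S -> .A, S -> .BB, A -> .c, B -> .cb, B -> .c]


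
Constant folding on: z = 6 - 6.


6 - 6 = 0 at compile time
Optimized: z = 0


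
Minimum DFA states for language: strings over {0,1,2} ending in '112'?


Track the longest suffix of input matching a prefix of '112': 4 classes (prefixes of length 0..3)
Minimal DFA: 4 states


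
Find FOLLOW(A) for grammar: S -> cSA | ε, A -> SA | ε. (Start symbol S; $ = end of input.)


$ ∈ FOLLOW(S). For each A -> αBβ: add FIRST(β)\{ε} to FOLLOW(B); if β nullable, add FOLLOW(A).
FOLLOW(A) = {$, c}


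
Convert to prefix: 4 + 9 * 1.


'*' binds tighter: tree is (+ 4 (* 9 1))
Prefix: + 4 * 9 1


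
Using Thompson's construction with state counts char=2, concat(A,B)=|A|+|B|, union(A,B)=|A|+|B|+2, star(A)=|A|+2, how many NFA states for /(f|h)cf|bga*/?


Syntax tree has 7 char leaf(s), 2 union(s), 1 star(s)
chars contribute 7×2 = 14; each union adds +2; each star adds +2
Total: 14 + 4 + 2 = 20 states


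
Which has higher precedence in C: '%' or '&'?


'%' is multiplicative (level 10); '&' is bitwise AND (level 5)
Higher level binds tighter
'%' has higher precedence than '&'


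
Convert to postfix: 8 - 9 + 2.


Left to right (same or higher precedence on left)
Postfix: 8 9 - 2 +


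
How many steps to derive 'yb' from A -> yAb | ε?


Derivation: A => yAb => yb
Steps: 2


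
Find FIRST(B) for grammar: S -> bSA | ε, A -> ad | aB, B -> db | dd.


Per alternative of B: FIRST(db) = {d}; FIRST(dd) = {d}
FIRST(B) = {d}


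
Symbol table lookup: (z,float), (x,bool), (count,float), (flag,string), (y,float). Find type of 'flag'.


Lookup 'flag' → type string


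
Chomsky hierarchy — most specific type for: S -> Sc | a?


Left-linear: every RHS is a terminal or one nonterminal followed by a terminal
Classification: Type 3 (Regular)


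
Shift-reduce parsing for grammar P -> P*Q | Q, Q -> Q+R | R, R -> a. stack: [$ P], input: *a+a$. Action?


shift '*' to continue P -> P*Q
Action: shift
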